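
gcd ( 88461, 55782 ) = 9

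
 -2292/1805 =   -  2+1318/1805 = - 1.27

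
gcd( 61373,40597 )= 1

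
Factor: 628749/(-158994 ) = - 2^( - 1 )*3^1  *11^( - 1 )*29^1  =  - 87/22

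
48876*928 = 45356928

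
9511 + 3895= 13406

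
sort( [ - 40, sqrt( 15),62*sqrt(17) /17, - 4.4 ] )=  [-40,  -  4.4, sqrt( 15 ),62*sqrt( 17)/17] 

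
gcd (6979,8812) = 1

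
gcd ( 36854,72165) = 1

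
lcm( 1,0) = 0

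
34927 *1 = 34927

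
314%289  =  25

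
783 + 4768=5551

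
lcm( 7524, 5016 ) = 15048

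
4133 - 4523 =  - 390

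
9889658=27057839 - 17168181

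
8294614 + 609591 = 8904205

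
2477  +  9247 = 11724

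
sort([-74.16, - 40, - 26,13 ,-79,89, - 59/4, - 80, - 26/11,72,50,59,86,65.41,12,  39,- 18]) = [ - 80, - 79, - 74.16,-40,- 26 , - 18, - 59/4, - 26/11, 12, 13, 39,50 , 59, 65.41, 72,86,  89]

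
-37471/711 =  - 37471/711= - 52.70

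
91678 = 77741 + 13937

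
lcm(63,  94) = 5922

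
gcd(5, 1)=1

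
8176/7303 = 1  +  873/7303 = 1.12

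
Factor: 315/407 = 3^2*5^1*7^1 * 11^( - 1)*37^ ( - 1) 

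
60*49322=2959320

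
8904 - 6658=2246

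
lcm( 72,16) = 144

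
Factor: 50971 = 50971^1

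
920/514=1 + 203/257 = 1.79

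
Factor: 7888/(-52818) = -3944/26409= - 2^3* 3^(-1)*17^1*29^1*8803^ (-1 ) 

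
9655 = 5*1931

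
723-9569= -8846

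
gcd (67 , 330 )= 1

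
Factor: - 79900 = -2^2*5^2*17^1*47^1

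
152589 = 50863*3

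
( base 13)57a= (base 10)946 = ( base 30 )11g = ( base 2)1110110010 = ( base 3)1022001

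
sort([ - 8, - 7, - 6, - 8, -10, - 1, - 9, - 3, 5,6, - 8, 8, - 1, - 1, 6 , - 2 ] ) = [ - 10, - 9,  -  8, - 8, - 8, - 7, - 6  ,-3, - 2, - 1,-1, - 1, 5,  6, 6, 8 ]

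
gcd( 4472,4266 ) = 2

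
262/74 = 3 + 20/37=3.54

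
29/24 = 29/24  =  1.21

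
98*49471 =4848158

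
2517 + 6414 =8931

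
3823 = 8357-4534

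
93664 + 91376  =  185040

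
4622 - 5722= - 1100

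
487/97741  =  487/97741  =  0.00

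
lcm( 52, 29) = 1508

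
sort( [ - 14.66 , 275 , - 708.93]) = [ - 708.93, - 14.66 , 275]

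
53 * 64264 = 3405992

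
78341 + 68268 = 146609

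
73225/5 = 14645 = 14645.00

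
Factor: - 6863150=  -  2^1*5^2*7^1*19609^1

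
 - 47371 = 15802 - 63173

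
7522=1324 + 6198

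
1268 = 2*634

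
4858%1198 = 66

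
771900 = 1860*415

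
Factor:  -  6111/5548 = -2^( - 2)*3^2*7^1*19^( - 1)*73^ ( - 1)*97^1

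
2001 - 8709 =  - 6708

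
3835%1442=951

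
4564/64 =1141/16 = 71.31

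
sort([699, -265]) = [ - 265,699 ]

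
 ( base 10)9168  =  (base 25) EGI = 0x23D0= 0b10001111010000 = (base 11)6985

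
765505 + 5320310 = 6085815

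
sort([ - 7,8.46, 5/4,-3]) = [  -  7, - 3,5/4, 8.46]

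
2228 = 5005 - 2777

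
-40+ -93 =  - 133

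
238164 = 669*356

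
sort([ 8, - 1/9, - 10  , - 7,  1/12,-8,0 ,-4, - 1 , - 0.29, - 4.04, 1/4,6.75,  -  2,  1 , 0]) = [ - 10, - 8,  -  7,-4.04, - 4,-2, - 1,- 0.29, - 1/9,0,  0, 1/12,1/4, 1, 6.75,8]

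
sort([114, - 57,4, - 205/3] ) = [ - 205/3, - 57, 4,114]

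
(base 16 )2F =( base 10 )47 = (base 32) 1F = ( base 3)1202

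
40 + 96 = 136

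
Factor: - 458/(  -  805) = 2^1*5^(-1)*7^ (-1)*23^( - 1 )*229^1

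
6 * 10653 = 63918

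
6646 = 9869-3223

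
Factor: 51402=2^1*3^1*13^1*659^1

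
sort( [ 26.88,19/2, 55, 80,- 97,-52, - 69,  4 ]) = [ - 97, - 69,- 52,4,19/2  ,  26.88,55, 80]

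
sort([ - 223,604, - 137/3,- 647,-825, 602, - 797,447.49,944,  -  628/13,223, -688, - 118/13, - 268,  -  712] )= [ - 825,-797, - 712,  -  688, - 647,-268,-223, - 628/13,-137/3, - 118/13,223,447.49, 602 , 604, 944 ] 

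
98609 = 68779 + 29830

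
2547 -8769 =-6222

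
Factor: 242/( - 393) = -2^1*3^(-1)*11^2*131^ ( - 1 )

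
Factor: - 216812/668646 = -108406/334323 = - 2^1 * 3^( - 2 ) * 11^( - 2)*67^1*307^( - 1)*809^1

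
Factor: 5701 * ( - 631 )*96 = - 345343776 = -2^5*3^1*631^1*5701^1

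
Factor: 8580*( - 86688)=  - 2^7*3^3*5^1*7^1*11^1*13^1*43^1 = - 743783040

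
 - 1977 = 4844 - 6821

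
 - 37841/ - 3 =37841/3 =12613.67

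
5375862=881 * 6102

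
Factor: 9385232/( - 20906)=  - 4692616/10453 = - 2^3*10453^(-1 )*586577^1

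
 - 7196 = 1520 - 8716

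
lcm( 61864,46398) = 185592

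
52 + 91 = 143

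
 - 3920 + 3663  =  -257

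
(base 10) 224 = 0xe0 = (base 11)194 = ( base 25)8O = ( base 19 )BF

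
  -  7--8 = 1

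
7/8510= 7/8510 = 0.00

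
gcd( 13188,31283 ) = 7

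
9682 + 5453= 15135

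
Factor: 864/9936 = 2^1 * 23^( - 1) = 2/23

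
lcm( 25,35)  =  175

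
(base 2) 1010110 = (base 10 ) 86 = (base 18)4e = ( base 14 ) 62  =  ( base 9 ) 105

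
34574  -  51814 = - 17240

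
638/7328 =319/3664 = 0.09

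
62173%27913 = 6347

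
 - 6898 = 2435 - 9333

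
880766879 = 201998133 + 678768746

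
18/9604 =9/4802 = 0.00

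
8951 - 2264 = 6687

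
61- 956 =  - 895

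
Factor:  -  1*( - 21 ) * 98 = 2058=2^1 * 3^1*7^3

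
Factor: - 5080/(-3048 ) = 5/3=3^( - 1)*5^1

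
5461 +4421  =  9882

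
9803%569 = 130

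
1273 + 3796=5069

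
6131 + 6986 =13117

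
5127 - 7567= - 2440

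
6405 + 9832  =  16237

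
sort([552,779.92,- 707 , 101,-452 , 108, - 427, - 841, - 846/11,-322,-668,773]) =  [- 841, - 707,-668,- 452, - 427, -322,  -  846/11, 101, 108,  552,773, 779.92]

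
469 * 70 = 32830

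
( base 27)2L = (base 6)203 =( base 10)75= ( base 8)113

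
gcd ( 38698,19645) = 1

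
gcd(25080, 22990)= 2090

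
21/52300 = 21/52300= 0.00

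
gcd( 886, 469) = 1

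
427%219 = 208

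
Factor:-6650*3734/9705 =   -  2^2*3^( - 1)*5^1*7^1*19^1*647^( - 1 ) * 1867^1 = - 4966220/1941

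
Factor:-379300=  -  2^2*5^2*3793^1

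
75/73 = 1 + 2/73 = 1.03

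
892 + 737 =1629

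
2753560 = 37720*73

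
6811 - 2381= 4430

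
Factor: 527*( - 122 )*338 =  - 2^2*13^2*17^1*31^1*61^1 = - 21731372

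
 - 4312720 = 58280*(-74 ) 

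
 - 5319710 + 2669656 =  - 2650054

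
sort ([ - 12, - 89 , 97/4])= [ - 89,- 12,97/4]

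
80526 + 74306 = 154832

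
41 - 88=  - 47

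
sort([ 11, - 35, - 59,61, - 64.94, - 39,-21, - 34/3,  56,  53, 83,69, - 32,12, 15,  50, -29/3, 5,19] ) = [ - 64.94,-59, - 39,-35, - 32, - 21 , - 34/3, - 29/3, 5,11,12,15,19,50,53, 56, 61 , 69, 83] 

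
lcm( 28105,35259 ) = 1939245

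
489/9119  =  489/9119 = 0.05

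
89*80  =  7120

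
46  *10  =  460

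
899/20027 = 899/20027 = 0.04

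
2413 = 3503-1090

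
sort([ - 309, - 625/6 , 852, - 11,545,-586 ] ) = [-586,- 309, - 625/6, - 11, 545,852 ]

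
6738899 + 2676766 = 9415665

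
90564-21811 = 68753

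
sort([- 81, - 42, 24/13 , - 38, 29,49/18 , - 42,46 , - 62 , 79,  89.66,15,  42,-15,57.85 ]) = [-81 , - 62 , - 42, - 42 , - 38, -15,24/13,49/18,15,29,42,46,57.85 , 79 , 89.66 ]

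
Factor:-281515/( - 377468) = 355/476 = 2^( - 2) * 5^1 * 7^( - 1) * 17^ (-1)*71^1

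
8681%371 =148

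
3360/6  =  560 = 560.00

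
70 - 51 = 19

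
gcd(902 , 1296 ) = 2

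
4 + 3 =7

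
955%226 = 51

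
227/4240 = 227/4240=0.05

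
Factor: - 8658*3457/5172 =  - 2^ (-1)*3^1 * 13^1*37^1*431^( - 1 ) * 3457^1 = - 4988451/862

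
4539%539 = 227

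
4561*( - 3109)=-14180149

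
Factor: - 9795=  - 3^1*5^1 *653^1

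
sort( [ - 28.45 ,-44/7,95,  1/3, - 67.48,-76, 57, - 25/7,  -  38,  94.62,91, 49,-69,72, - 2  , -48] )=[-76, - 69 , - 67.48 , - 48, - 38,-28.45, - 44/7,-25/7, - 2, 1/3, 49, 57, 72,91,94.62,95]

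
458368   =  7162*64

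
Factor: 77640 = 2^3*3^1 * 5^1*647^1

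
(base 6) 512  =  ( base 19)9H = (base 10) 188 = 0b10111100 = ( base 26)76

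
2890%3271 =2890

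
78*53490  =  4172220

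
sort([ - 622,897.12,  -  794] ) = [ - 794, - 622, 897.12 ] 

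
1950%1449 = 501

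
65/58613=65/58613 = 0.00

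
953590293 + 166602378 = 1120192671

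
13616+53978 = 67594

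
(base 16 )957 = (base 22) 4kf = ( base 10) 2391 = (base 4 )211113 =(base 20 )5jb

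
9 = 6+3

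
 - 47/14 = - 47/14 = - 3.36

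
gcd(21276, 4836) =12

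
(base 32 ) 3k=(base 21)5b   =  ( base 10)116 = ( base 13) 8c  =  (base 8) 164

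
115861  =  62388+53473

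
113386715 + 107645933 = 221032648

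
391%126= 13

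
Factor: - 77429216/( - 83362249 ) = 2^5*167^1*941^( - 1)*  14489^1 * 88589^( - 1) 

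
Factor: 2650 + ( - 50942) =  - 48292 = - 2^2*12073^1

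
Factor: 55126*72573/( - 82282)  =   - 2000329599/41141 = - 3^1*17^1*43^1 *641^1 *1423^1*41141^ (-1)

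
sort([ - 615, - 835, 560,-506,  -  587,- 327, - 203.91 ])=[  -  835,-615, - 587, - 506, - 327, - 203.91,560 ]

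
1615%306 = 85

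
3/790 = 3/790  =  0.00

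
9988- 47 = 9941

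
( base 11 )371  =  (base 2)110111001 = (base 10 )441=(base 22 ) K1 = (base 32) dp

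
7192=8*899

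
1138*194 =220772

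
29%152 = 29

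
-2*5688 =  - 11376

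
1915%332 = 255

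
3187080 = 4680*681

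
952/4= 238 = 238.00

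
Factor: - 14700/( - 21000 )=7/10  =  2^(- 1 )*5^( - 1 )*7^1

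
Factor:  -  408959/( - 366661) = 43^( - 1 )*8527^( - 1 )*408959^1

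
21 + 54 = 75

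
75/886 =75/886 = 0.08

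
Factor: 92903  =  61^1*1523^1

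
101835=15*6789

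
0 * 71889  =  0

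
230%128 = 102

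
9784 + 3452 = 13236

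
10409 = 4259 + 6150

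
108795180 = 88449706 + 20345474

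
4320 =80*54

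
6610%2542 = 1526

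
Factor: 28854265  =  5^1*11^2*37^1 * 1289^1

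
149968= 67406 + 82562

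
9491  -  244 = 9247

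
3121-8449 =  - 5328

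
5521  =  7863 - 2342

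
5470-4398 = 1072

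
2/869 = 2/869= 0.00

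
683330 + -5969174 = -5285844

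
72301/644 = 112 + 173/644 =112.27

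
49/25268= 49/25268=0.00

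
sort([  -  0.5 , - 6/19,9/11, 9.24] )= [ - 0.5, -6/19,  9/11, 9.24 ] 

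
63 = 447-384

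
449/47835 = 449/47835 = 0.01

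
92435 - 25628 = 66807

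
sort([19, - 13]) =[ -13,19]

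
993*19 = 18867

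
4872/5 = 4872/5 = 974.40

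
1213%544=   125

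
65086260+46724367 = 111810627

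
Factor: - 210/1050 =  - 1/5 = - 5^( - 1) 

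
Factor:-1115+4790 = 3675 = 3^1* 5^2 * 7^2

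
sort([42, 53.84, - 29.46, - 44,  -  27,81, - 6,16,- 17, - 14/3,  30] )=[ - 44, - 29.46,  -  27, - 17, - 6, - 14/3, 16,30,42,53.84,81]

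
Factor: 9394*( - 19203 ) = - 2^1*3^1*7^1*11^1*37^1*61^1*173^1 = -  180392982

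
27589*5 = 137945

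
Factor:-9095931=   -  3^2*13^1*77743^1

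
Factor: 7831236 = 2^2*3^1*7^1 *93229^1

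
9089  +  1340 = 10429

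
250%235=15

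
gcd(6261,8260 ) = 1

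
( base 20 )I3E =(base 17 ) 182f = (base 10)7274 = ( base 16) 1C6A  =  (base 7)30131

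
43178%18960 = 5258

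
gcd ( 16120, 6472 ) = 8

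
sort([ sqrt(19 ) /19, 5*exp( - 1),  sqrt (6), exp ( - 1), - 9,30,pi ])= [ - 9,sqrt( 19) /19,  exp ( - 1) , 5*exp( - 1 ),sqrt(6), pi, 30 ]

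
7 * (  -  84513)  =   - 591591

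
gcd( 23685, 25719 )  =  3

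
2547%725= 372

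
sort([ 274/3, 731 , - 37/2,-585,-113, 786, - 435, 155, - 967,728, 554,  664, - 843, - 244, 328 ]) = [-967, - 843,-585,-435 ,- 244, - 113,-37/2,  274/3,  155,328,554,  664, 728,  731,786 ] 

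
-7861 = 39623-47484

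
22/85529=22/85529 = 0.00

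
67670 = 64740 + 2930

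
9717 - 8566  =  1151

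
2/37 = 2/37 = 0.05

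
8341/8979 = 8341/8979=0.93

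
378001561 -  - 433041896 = 811043457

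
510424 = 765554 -255130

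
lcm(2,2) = 2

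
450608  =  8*56326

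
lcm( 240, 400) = 1200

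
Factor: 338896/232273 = 944/647 = 2^4*59^1*647^( -1)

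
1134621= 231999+902622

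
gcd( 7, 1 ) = 1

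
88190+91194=179384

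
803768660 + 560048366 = 1363817026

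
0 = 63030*0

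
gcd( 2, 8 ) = 2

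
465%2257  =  465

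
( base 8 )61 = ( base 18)2D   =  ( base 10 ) 49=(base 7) 100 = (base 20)29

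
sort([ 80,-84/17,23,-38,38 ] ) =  [ - 38, - 84/17, 23,38, 80]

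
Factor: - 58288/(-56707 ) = 2^4* 7^( - 1 )*3643^1 * 8101^(-1)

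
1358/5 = 1358/5= 271.60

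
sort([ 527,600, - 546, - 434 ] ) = [ - 546, - 434, 527 , 600 ] 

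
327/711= 109/237 = 0.46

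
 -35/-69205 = 7/13841 = 0.00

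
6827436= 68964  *99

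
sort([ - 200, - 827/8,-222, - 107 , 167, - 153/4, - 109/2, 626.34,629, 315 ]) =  [-222, - 200,- 107, -827/8, - 109/2, - 153/4, 167,315,626.34, 629 ]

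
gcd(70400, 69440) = 320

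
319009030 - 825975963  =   - 506966933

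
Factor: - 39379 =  - 53^1*743^1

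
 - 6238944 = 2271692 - 8510636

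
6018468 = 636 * 9463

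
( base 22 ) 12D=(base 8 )1035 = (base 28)J9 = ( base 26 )KL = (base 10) 541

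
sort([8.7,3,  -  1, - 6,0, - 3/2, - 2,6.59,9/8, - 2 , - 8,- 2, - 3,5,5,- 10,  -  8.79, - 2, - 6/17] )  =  [ - 10, - 8.79, - 8,  -  6,  -  3 , - 2, - 2,-2, - 2, - 3/2, - 1, - 6/17,0,9/8, 3,  5,5  ,  6.59 , 8.7] 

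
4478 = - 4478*(-1)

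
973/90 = 973/90 = 10.81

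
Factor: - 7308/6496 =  - 2^( - 3)*3^2 = - 9/8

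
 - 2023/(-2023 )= 1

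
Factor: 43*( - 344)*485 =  - 2^3*5^1*43^2* 97^1 =-  7174120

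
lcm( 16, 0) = 0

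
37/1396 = 37/1396=0.03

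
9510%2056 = 1286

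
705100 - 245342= 459758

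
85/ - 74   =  -2 + 63/74  =  -1.15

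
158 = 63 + 95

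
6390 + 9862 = 16252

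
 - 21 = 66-87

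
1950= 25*78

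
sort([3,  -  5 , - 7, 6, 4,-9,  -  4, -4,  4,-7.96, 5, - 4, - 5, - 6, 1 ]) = [  -  9,  -  7.96, - 7,-6, - 5, - 5,-4, - 4, - 4,1,3, 4 , 4, 5,  6]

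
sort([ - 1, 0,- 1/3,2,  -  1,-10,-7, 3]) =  [ - 10, - 7, - 1, - 1, - 1/3, 0, 2, 3 ] 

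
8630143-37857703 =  - 29227560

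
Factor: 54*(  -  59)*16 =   -  50976= -  2^5*3^3*59^1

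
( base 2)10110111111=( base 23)2HM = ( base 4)112333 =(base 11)1118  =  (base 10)1471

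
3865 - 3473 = 392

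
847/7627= 847/7627 = 0.11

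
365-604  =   - 239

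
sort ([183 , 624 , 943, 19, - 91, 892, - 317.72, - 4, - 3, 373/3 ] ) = [ - 317.72,-91, - 4 ,- 3,19, 373/3,  183, 624,892, 943] 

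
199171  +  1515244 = 1714415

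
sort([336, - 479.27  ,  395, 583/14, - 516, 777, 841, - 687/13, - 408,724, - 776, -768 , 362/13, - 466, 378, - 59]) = [-776, - 768, - 516, - 479.27, - 466 , - 408, - 59, - 687/13, 362/13, 583/14, 336,378,395, 724,777, 841 ] 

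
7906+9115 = 17021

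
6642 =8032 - 1390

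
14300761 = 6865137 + 7435624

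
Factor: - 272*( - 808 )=2^7*17^1*101^1= 219776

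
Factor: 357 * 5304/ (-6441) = -2^3 * 3^1*7^1*13^1 *17^2*19^( - 1) * 113^( - 1) = - 631176/2147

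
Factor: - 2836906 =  - 2^1*1418453^1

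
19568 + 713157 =732725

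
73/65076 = 73/65076  =  0.00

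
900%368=164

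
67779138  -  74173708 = - 6394570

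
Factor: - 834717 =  - 3^1* 13^1*17^1*1259^1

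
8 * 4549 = 36392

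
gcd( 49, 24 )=1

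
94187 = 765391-671204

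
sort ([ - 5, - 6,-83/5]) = [ - 83/5, - 6, -5]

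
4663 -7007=  -  2344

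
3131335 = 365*8579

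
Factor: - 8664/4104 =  - 19/9= - 3^(  -  2 )* 19^1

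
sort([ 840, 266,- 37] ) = [- 37,266,840]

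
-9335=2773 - 12108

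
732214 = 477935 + 254279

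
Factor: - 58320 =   -  2^4 * 3^6* 5^1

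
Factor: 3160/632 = 5  =  5^1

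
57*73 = 4161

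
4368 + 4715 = 9083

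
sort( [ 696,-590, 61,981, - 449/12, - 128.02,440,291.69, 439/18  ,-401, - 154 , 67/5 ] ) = [-590, - 401, - 154, -128.02, - 449/12, 67/5,439/18, 61,291.69, 440,696,981]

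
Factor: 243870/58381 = 330/79  =  2^1*3^1*5^1*11^1*79^(-1)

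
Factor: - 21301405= - 5^1  *  101^1*42181^1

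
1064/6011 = 1064/6011=0.18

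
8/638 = 4/319 = 0.01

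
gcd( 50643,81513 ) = 9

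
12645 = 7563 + 5082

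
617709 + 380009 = 997718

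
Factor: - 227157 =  - 3^1*7^1*29^1*  373^1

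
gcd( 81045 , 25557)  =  3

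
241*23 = 5543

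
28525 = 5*5705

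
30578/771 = 30578/771 = 39.66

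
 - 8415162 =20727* ( - 406 )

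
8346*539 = 4498494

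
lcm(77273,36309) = 3013647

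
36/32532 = 3/2711 = 0.00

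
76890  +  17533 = 94423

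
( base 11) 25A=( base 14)17d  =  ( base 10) 307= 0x133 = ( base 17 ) 111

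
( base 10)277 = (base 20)DH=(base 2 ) 100010101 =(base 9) 337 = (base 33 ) 8d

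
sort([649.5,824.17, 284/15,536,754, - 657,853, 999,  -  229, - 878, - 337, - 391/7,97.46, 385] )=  [ - 878,-657, - 337,-229, - 391/7,284/15, 97.46, 385 , 536,649.5,754,824.17 , 853, 999]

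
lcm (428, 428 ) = 428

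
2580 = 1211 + 1369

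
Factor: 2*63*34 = 2^2*3^2* 7^1*17^1 = 4284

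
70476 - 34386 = 36090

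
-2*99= -198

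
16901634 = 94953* 178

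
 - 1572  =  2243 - 3815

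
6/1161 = 2/387  =  0.01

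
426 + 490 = 916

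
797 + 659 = 1456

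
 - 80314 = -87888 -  - 7574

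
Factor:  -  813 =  - 3^1 * 271^1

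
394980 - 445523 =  - 50543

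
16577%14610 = 1967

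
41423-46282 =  - 4859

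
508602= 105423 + 403179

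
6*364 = 2184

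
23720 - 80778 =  - 57058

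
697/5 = 697/5 = 139.40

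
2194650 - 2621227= - 426577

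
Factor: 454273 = 23^1*19751^1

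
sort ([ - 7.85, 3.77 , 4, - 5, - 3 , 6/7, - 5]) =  [ - 7.85 , - 5  ,-5, - 3,6/7, 3.77, 4]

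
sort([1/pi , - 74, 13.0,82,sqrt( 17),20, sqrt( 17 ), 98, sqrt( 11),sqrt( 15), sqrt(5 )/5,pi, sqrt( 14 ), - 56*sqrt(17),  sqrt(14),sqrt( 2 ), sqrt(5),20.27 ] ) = [ - 56*sqrt (17 ), - 74,1/pi, sqrt ( 5 )/5, sqrt( 2), sqrt( 5), pi, sqrt(11), sqrt( 14 ), sqrt( 14 ), sqrt ( 15 ), sqrt(17),  sqrt(17 ),13.0, 20, 20.27,82, 98] 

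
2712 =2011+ 701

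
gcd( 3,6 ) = 3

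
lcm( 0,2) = 0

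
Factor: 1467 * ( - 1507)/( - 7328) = 2^( - 5 )*3^2 * 11^1*137^1*163^1*229^( - 1 )= 2210769/7328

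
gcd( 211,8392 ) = 1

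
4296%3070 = 1226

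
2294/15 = 2294/15 = 152.93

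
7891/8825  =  7891/8825 = 0.89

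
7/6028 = 7/6028 = 0.00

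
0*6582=0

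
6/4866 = 1/811 = 0.00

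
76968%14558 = 4178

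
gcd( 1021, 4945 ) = 1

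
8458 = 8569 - 111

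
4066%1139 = 649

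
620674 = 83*7478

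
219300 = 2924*75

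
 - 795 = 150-945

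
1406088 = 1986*708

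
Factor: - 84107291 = - 523^1*160817^1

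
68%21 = 5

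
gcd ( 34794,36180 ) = 18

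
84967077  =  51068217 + 33898860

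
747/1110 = 249/370 = 0.67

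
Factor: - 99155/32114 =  - 2^( - 1) * 5^1*7^1*2833^1*16057^( - 1 )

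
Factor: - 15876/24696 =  - 9/14 = - 2^( - 1 )*3^2*7^( - 1)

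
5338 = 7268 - 1930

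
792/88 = 9 =9.00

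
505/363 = 1+ 142/363 =1.39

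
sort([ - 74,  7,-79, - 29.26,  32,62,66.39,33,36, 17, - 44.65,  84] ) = [  -  79 , - 74, - 44.65, - 29.26, 7, 17 , 32, 33, 36 , 62 , 66.39,84]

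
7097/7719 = 7097/7719 = 0.92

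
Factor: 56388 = 2^2*3^1 * 37^1  *  127^1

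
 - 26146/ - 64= 408 + 17/32=408.53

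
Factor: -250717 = - 409^1 * 613^1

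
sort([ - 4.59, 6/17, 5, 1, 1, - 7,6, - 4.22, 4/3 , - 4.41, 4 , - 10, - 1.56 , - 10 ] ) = [ - 10, - 10, - 7 , - 4.59,  -  4.41, - 4.22, - 1.56, 6/17, 1, 1,4/3, 4, 5, 6]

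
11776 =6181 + 5595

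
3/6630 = 1/2210 = 0.00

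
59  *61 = 3599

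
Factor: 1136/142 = 8 = 2^3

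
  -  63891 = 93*( -687 ) 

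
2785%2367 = 418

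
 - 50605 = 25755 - 76360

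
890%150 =140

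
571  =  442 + 129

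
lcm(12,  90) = 180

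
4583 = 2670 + 1913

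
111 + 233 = 344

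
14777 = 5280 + 9497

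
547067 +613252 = 1160319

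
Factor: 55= 5^1 * 11^1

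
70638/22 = 35319/11 = 3210.82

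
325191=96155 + 229036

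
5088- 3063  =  2025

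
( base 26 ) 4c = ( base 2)1110100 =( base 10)116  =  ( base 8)164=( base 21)5b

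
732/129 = 5 + 29/43 = 5.67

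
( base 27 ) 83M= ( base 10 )5935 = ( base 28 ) 7FR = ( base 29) 71j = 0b1011100101111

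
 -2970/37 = -2970/37 = -  80.27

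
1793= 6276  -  4483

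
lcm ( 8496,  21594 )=518256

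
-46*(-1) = 46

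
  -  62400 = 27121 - 89521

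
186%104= 82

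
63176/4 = 15794 = 15794.00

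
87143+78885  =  166028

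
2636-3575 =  - 939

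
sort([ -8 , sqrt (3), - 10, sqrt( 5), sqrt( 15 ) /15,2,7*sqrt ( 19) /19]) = [-10, - 8, sqrt (15 )/15,  7*sqrt( 19)/19,sqrt( 3),  2, sqrt(5)] 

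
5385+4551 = 9936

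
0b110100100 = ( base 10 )420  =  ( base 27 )ff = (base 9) 516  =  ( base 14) 220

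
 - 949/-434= 949/434 = 2.19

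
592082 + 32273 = 624355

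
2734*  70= 191380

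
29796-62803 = -33007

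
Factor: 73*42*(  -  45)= - 137970 = - 2^1*3^3*5^1 * 7^1*73^1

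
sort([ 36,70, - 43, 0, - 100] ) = [  -  100, - 43, 0,36, 70 ] 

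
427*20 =8540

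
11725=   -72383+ 84108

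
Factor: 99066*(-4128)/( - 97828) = 2^4*3^2*11^1*19^1*37^( - 1) * 43^1*79^1*661^( - 1) = 102236112/24457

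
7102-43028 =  - 35926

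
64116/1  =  64116 = 64116.00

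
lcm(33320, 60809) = 2432360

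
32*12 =384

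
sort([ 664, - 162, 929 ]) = [ - 162,664,929 ]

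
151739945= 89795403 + 61944542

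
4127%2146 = 1981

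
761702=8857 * 86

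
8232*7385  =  60793320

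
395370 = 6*65895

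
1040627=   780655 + 259972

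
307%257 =50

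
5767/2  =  5767/2 = 2883.50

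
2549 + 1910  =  4459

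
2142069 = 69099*31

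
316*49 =15484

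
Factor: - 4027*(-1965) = 7913055 = 3^1*5^1*131^1*4027^1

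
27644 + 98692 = 126336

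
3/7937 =3/7937 = 0.00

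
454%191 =72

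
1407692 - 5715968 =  - 4308276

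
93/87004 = 93/87004 = 0.00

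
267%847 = 267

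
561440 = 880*638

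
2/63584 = 1/31792= 0.00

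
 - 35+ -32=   -  67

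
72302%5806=2630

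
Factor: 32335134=2^1 * 3^1*13^1*414553^1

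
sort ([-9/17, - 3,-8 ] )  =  [-8, - 3, - 9/17 ]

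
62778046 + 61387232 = 124165278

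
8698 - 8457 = 241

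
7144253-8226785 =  - 1082532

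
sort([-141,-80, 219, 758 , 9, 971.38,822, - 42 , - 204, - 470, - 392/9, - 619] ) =[ - 619, - 470, - 204 ,  -  141,-80, - 392/9, - 42,  9, 219,758,822, 971.38]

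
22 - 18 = 4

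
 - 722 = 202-924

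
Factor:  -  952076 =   -  2^2*238019^1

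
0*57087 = 0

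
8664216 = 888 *9757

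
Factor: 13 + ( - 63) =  - 50 = - 2^1*5^2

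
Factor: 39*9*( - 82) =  - 28782 = - 2^1*3^3*13^1*41^1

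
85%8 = 5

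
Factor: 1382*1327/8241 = 2^1 *3^(-1)*41^( - 1 ) * 67^ ( - 1)*691^1*1327^1= 1833914/8241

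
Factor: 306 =2^1*3^2*17^1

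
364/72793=52/10399 = 0.01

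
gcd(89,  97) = 1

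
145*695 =100775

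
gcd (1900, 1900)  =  1900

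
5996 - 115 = 5881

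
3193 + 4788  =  7981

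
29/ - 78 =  - 29/78 = - 0.37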